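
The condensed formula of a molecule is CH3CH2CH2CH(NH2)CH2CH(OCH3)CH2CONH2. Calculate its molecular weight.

Atom tally by fragment:
  CH3 → C:1 H:3
  CH2 → C:1 H:2
  CH2 → C:1 H:2
  CH(NH2) → C:1 H:3 N:1
  CH2 → C:1 H:2
  CH(OCH3) → C:2 H:4 O:1
  CH2CONH2 → C:2 H:4 O:1 N:1
Element totals:
  C: 9
  H: 20
  N: 2
  O: 2
Molecular formula: C9H20N2O2.
  M = 9(12.011) + 20(1.008) + 2(14.007) + 2(15.999)
    = 108.099 + 20.160 + 28.014 + 31.998 = 188.271

188.27 g/mol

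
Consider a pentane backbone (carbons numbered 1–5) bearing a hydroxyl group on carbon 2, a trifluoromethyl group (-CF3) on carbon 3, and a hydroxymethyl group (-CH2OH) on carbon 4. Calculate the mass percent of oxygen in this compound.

17.19%

Atom tally by fragment:
  CH3 → C:1 H:3
  CH(OH) → C:1 H:2 O:1
  CH(CF3) → C:2 H:1 F:3
  CH(CH2OH) → C:2 H:4 O:1
  CH3 → C:1 H:3
Element totals:
  C: 7
  H: 13
  F: 3
  O: 2
Molecular formula: C7H13F3O2.
Molar mass = 186.173 g/mol.
Mass from O: 2 × 15.999 = 31.998 g/mol.
%O = 31.998 / 186.173 × 100 = 17.19%.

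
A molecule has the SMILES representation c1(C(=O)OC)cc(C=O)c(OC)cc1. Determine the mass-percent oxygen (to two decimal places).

32.96%

Atom tally by fragment:
  benzene ring core → C:6 H:6
  (− 3 ring H displaced by substituents)
  + COOCH3 → C:2 H:3 O:2
  + CHO → C:1 H:1 O:1
  + OCH3 → C:1 H:3 O:1
Element totals:
  C: 10
  H: 10
  O: 4
Molecular formula: C10H10O4.
Molar mass = 194.186 g/mol.
Mass from O: 4 × 15.999 = 63.996 g/mol.
%O = 63.996 / 194.186 × 100 = 32.96%.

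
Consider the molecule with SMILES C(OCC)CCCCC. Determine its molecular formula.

C8H18O

Atom tally by fragment:
  C2H5OCH2 → C:3 H:7 O:1
  CH2 → C:1 H:2
  CH2 → C:1 H:2
  CH2 → C:1 H:2
  CH2 → C:1 H:2
  CH3 → C:1 H:3
Element totals:
  C: 8
  H: 18
  O: 1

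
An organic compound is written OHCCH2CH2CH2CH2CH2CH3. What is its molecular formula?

C7H14O

Atom tally by fragment:
  OHCCH2 → C:2 H:3 O:1
  CH2 → C:1 H:2
  CH2 → C:1 H:2
  CH2 → C:1 H:2
  CH2 → C:1 H:2
  CH3 → C:1 H:3
Element totals:
  C: 7
  H: 14
  O: 1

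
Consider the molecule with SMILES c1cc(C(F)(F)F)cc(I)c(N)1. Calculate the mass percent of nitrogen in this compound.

Atom tally by fragment:
  benzene ring core → C:6 H:6
  (− 3 ring H displaced by substituents)
  + CF3 → C:1 F:3
  + I → I:1
  + NH2 → N:1 H:2
Element totals:
  C: 7
  H: 5
  F: 3
  I: 1
  N: 1
Molecular formula: C7H5F3IN.
Molar mass = 287.022 g/mol.
Mass from N: 1 × 14.007 = 14.007 g/mol.
%N = 14.007 / 287.022 × 100 = 4.88%.

4.88%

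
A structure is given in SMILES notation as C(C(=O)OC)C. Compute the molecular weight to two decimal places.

Atom tally by fragment:
  CH3OOCCH2 → C:3 H:5 O:2
  CH3 → C:1 H:3
Element totals:
  C: 4
  H: 8
  O: 2
Molecular formula: C4H8O2.
  M = 4(12.011) + 8(1.008) + 2(15.999)
    = 48.044 + 8.064 + 31.998 = 88.106

88.11 g/mol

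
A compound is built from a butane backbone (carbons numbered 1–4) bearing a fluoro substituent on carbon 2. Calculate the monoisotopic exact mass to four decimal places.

76.0688

Atom tally by fragment:
  CH3 → C:1 H:3
  CH(F) → C:1 H:1 F:1
  CH2 → C:1 H:2
  CH3 → C:1 H:3
Element totals:
  C: 4
  H: 9
  F: 1
Molecular formula: C4H9F.
  M = 4(12.0) + 9(1.007825) + 18.998403
    = 48.000000 + 9.070425 + 18.998403 = 76.068828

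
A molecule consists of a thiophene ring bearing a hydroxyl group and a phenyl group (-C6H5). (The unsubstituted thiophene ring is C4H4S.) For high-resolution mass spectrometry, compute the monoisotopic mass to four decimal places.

176.0296

Atom tally by fragment:
  thiophene ring core → C:4 H:4 S:1
  (− 2 ring H displaced by substituents)
  + OH → O:1 H:1
  + C6H5 → C:6 H:5
Element totals:
  C: 10
  H: 8
  O: 1
  S: 1
Molecular formula: C10H8OS.
  M = 10(12.0) + 8(1.007825) + 15.994915 + 31.972071
    = 120.000000 + 8.062600 + 15.994915 + 31.972071 = 176.029586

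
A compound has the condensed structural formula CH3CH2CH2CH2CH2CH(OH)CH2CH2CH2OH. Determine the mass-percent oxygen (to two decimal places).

Atom tally by fragment:
  CH3 → C:1 H:3
  CH2 → C:1 H:2
  CH2 → C:1 H:2
  CH2 → C:1 H:2
  CH2 → C:1 H:2
  CH(OH) → C:1 H:2 O:1
  CH2 → C:1 H:2
  CH2CH2OH → C:2 H:5 O:1
Element totals:
  C: 9
  H: 20
  O: 2
Molecular formula: C9H20O2.
Molar mass = 160.257 g/mol.
Mass from O: 2 × 15.999 = 31.998 g/mol.
%O = 31.998 / 160.257 × 100 = 19.97%.

19.97%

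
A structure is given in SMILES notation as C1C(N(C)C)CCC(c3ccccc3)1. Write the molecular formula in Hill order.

Atom tally by fragment:
  cyclopentane ring core → C:5 H:10
  (− 2 ring H displaced by substituents)
  + N(CH3)2 → N:1 C:2 H:6
  + C6H5 → C:6 H:5
Element totals:
  C: 13
  H: 19
  N: 1

C13H19N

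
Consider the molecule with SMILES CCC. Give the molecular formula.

C3H8

Atom tally by fragment:
  CH3 → C:1 H:3
  CH2 → C:1 H:2
  CH3 → C:1 H:3
Element totals:
  C: 3
  H: 8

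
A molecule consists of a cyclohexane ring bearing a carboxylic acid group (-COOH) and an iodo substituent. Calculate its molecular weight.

254.07 g/mol

Atom tally by fragment:
  cyclohexane ring core → C:6 H:12
  (− 2 ring H displaced by substituents)
  + COOH → C:1 H:1 O:2
  + I → I:1
Element totals:
  C: 7
  H: 11
  I: 1
  O: 2
Molecular formula: C7H11IO2.
  M = 7(12.011) + 11(1.008) + 126.904 + 2(15.999)
    = 84.077 + 11.088 + 126.904 + 31.998 = 254.067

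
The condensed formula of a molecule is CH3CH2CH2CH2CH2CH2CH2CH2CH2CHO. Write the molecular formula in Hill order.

Atom tally by fragment:
  CH3 → C:1 H:3
  CH2 → C:1 H:2
  CH2 → C:1 H:2
  CH2 → C:1 H:2
  CH2 → C:1 H:2
  CH2 → C:1 H:2
  CH2 → C:1 H:2
  CH2 → C:1 H:2
  CH2CHO → C:2 H:3 O:1
Element totals:
  C: 10
  H: 20
  O: 1

C10H20O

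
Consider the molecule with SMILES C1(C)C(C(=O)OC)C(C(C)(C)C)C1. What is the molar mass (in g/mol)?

Atom tally by fragment:
  cyclobutane ring core → C:4 H:8
  (− 3 ring H displaced by substituents)
  + CH3 → C:1 H:3
  + COOCH3 → C:2 H:3 O:2
  + C(CH3)3 → C:4 H:9
Element totals:
  C: 11
  H: 20
  O: 2
Molecular formula: C11H20O2.
  M = 11(12.011) + 20(1.008) + 2(15.999)
    = 132.121 + 20.160 + 31.998 = 184.279

184.28 g/mol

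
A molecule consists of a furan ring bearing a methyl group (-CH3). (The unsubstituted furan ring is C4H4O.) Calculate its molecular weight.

82.10 g/mol

Atom tally by fragment:
  furan ring core → C:4 H:4 O:1
  (− 1 ring H displaced by substituents)
  + CH3 → C:1 H:3
Element totals:
  C: 5
  H: 6
  O: 1
Molecular formula: C5H6O.
  M = 5(12.011) + 6(1.008) + 15.999
    = 60.055 + 6.048 + 15.999 = 82.102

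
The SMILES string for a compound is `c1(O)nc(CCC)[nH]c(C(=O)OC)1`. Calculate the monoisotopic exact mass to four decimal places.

Atom tally by fragment:
  imidazole ring core → C:3 H:4 N:2
  (− 3 ring H displaced by substituents)
  + OH → O:1 H:1
  + CH2CH2CH3 → C:3 H:7
  + COOCH3 → C:2 H:3 O:2
Element totals:
  C: 8
  H: 12
  N: 2
  O: 3
Molecular formula: C8H12N2O3.
  M = 8(12.0) + 12(1.007825) + 2(14.003074) + 3(15.994915)
    = 96.000000 + 12.093900 + 28.006148 + 47.984745 = 184.084793

184.0848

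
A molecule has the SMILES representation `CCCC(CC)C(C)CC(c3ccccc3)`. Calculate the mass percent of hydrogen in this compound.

Atom tally by fragment:
  CH3 → C:1 H:3
  CH2 → C:1 H:2
  CH2 → C:1 H:2
  CH(C2H5) → C:3 H:6
  CH(CH3) → C:2 H:4
  CH2 → C:1 H:2
  CH2C6H5 → C:7 H:7
Element totals:
  C: 16
  H: 26
Molecular formula: C16H26.
Molar mass = 218.384 g/mol.
Mass from H: 26 × 1.008 = 26.208 g/mol.
%H = 26.208 / 218.384 × 100 = 12.00%.

12.00%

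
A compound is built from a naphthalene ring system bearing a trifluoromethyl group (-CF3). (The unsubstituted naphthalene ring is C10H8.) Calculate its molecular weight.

Atom tally by fragment:
  naphthalene ring system core → C:10 H:8
  (− 1 ring H displaced by substituents)
  + CF3 → C:1 F:3
Element totals:
  C: 11
  H: 7
  F: 3
Molecular formula: C11H7F3.
  M = 11(12.011) + 7(1.008) + 3(18.998)
    = 132.121 + 7.056 + 56.994 = 196.171

196.17 g/mol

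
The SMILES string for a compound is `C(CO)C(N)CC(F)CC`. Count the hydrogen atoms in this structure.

Atom tally by fragment:
  HOCH2CH2 → C:2 H:5 O:1
  CH(NH2) → C:1 H:3 N:1
  CH2 → C:1 H:2
  CH(F) → C:1 H:1 F:1
  CH2 → C:1 H:2
  CH3 → C:1 H:3
Element totals:
  C: 7
  H: 16
  F: 1
  N: 1
  O: 1

16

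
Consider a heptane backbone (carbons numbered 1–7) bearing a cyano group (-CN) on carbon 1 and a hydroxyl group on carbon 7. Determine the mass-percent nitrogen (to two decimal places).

Atom tally by fragment:
  NCCH2 → C:2 H:2 N:1
  CH2 → C:1 H:2
  CH2 → C:1 H:2
  CH2 → C:1 H:2
  CH2 → C:1 H:2
  CH2 → C:1 H:2
  CH2OH → C:1 H:3 O:1
Element totals:
  C: 8
  H: 15
  N: 1
  O: 1
Molecular formula: C8H15NO.
Molar mass = 141.214 g/mol.
Mass from N: 1 × 14.007 = 14.007 g/mol.
%N = 14.007 / 141.214 × 100 = 9.92%.

9.92%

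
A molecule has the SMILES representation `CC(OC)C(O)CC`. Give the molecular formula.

C6H14O2

Atom tally by fragment:
  CH3 → C:1 H:3
  CH(OCH3) → C:2 H:4 O:1
  CH(OH) → C:1 H:2 O:1
  CH2 → C:1 H:2
  CH3 → C:1 H:3
Element totals:
  C: 6
  H: 14
  O: 2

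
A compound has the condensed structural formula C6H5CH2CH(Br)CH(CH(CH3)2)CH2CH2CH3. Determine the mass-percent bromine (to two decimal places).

28.21%

Element totals:
  C: 15
  H: 23
  Br: 1
Molecular formula: C15H23Br.
Molar mass = 283.253 g/mol.
Mass from Br: 1 × 79.904 = 79.904 g/mol.
%Br = 79.904 / 283.253 × 100 = 28.21%.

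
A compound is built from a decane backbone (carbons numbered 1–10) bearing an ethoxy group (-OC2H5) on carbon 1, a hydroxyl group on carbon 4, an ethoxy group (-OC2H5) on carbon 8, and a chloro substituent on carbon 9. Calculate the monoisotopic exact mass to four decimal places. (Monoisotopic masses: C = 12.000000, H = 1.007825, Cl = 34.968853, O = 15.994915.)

280.1805

Atom tally by fragment:
  C2H5OCH2 → C:3 H:7 O:1
  CH2 → C:1 H:2
  CH2 → C:1 H:2
  CH(OH) → C:1 H:2 O:1
  CH2 → C:1 H:2
  CH2 → C:1 H:2
  CH2 → C:1 H:2
  CH(OC2H5) → C:3 H:6 O:1
  CH(Cl) → C:1 H:1 Cl:1
  CH3 → C:1 H:3
Element totals:
  C: 14
  H: 29
  Cl: 1
  O: 3
Molecular formula: C14H29ClO3.
  M = 14(12.0) + 29(1.007825) + 34.968853 + 3(15.994915)
    = 168.000000 + 29.226925 + 34.968853 + 47.984745 = 280.180523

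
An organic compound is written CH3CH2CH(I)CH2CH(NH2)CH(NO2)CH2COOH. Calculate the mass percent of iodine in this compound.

Atom tally by fragment:
  CH3 → C:1 H:3
  CH2 → C:1 H:2
  CH(I) → C:1 H:1 I:1
  CH2 → C:1 H:2
  CH(NH2) → C:1 H:3 N:1
  CH(NO2) → C:1 H:1 N:1 O:2
  CH2COOH → C:2 H:3 O:2
Element totals:
  C: 8
  H: 15
  I: 1
  N: 2
  O: 4
Molecular formula: C8H15IN2O4.
Molar mass = 330.122 g/mol.
Mass from I: 1 × 126.904 = 126.904 g/mol.
%I = 126.904 / 330.122 × 100 = 38.44%.

38.44%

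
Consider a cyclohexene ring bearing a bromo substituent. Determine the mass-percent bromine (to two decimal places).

49.62%

Atom tally by fragment:
  cyclohexene ring core → C:6 H:10
  (− 1 ring H displaced by substituents)
  + Br → Br:1
Element totals:
  C: 6
  H: 9
  Br: 1
Molecular formula: C6H9Br.
Molar mass = 161.042 g/mol.
Mass from Br: 1 × 79.904 = 79.904 g/mol.
%Br = 79.904 / 161.042 × 100 = 49.62%.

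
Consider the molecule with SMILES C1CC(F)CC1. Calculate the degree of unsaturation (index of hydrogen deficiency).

1

Atom tally by fragment:
  cyclopentane ring core → C:5 H:10
  (− 1 ring H displaced by substituents)
  + F → F:1
Element totals:
  C: 5
  H: 9
  F: 1
Molecular formula: C5H9F.
DoU = (2C + 2 + N − H − X) / 2 = (2·5 + 2 + 0 − 9 − 1) / 2 = 1.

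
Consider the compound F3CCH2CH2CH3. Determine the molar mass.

112.09 g/mol

Atom tally by fragment:
  F3CCH2 → C:2 H:2 F:3
  CH2 → C:1 H:2
  CH3 → C:1 H:3
Element totals:
  C: 4
  H: 7
  F: 3
Molecular formula: C4H7F3.
  M = 4(12.011) + 7(1.008) + 3(18.998)
    = 48.044 + 7.056 + 56.994 = 112.094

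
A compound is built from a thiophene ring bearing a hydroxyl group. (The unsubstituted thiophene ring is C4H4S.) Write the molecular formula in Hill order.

Atom tally by fragment:
  thiophene ring core → C:4 H:4 S:1
  (− 1 ring H displaced by substituents)
  + OH → O:1 H:1
Element totals:
  C: 4
  H: 4
  O: 1
  S: 1

C4H4OS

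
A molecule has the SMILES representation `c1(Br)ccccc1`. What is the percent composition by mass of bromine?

50.89%

Atom tally by fragment:
  benzene ring core → C:6 H:6
  (− 1 ring H displaced by substituents)
  + Br → Br:1
Element totals:
  C: 6
  H: 5
  Br: 1
Molecular formula: C6H5Br.
Molar mass = 157.010 g/mol.
Mass from Br: 1 × 79.904 = 79.904 g/mol.
%Br = 79.904 / 157.010 × 100 = 50.89%.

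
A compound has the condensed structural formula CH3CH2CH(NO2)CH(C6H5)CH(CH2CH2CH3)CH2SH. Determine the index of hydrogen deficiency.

5

Element totals:
  C: 15
  H: 23
  N: 1
  O: 2
  S: 1
Molecular formula: C15H23NO2S.
DoU = (2C + 2 + N − H − X) / 2 = (2·15 + 2 + 1 − 23 − 0) / 2 = 5.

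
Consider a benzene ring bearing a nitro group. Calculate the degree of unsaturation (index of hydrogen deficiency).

5

Atom tally by fragment:
  benzene ring core → C:6 H:6
  (− 1 ring H displaced by substituents)
  + NO2 → N:1 O:2
Element totals:
  C: 6
  H: 5
  N: 1
  O: 2
Molecular formula: C6H5NO2.
DoU = (2C + 2 + N − H − X) / 2 = (2·6 + 2 + 1 − 5 − 0) / 2 = 5.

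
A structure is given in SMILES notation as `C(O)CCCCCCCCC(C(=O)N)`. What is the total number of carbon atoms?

11

Atom tally by fragment:
  HOCH2 → C:1 H:3 O:1
  CH2 → C:1 H:2
  CH2 → C:1 H:2
  CH2 → C:1 H:2
  CH2 → C:1 H:2
  CH2 → C:1 H:2
  CH2 → C:1 H:2
  CH2 → C:1 H:2
  CH2 → C:1 H:2
  CH2CONH2 → C:2 H:4 O:1 N:1
Element totals:
  C: 11
  H: 23
  N: 1
  O: 2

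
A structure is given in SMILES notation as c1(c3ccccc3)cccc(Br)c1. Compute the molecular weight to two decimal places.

233.11 g/mol

Atom tally by fragment:
  benzene ring core → C:6 H:6
  (− 2 ring H displaced by substituents)
  + C6H5 → C:6 H:5
  + Br → Br:1
Element totals:
  C: 12
  H: 9
  Br: 1
Molecular formula: C12H9Br.
  M = 12(12.011) + 9(1.008) + 79.904
    = 144.132 + 9.072 + 79.904 = 233.108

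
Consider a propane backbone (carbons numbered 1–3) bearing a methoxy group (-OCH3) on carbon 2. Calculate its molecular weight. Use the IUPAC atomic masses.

Atom tally by fragment:
  CH3 → C:1 H:3
  CH(OCH3) → C:2 H:4 O:1
  CH3 → C:1 H:3
Element totals:
  C: 4
  H: 10
  O: 1
Molecular formula: C4H10O.
  M = 4(12.011) + 10(1.008) + 15.999
    = 48.044 + 10.080 + 15.999 = 74.123

74.12 g/mol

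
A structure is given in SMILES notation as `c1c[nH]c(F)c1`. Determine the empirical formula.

Atom tally by fragment:
  pyrrole ring core → C:4 H:5 N:1
  (− 1 ring H displaced by substituents)
  + F → F:1
Element totals:
  C: 4
  H: 4
  F: 1
  N: 1
Molecular formula: C4H4FN.
gcd of subscripts (4, 1, 4, 1) = 1, so the empirical formula equals the molecular formula.

C4H4FN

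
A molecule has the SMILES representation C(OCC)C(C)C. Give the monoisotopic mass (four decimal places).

Atom tally by fragment:
  C2H5OCH2 → C:3 H:7 O:1
  CH(CH3) → C:2 H:4
  CH3 → C:1 H:3
Element totals:
  C: 6
  H: 14
  O: 1
Molecular formula: C6H14O.
  M = 6(12.0) + 14(1.007825) + 15.994915
    = 72.000000 + 14.109550 + 15.994915 = 102.104465

102.1045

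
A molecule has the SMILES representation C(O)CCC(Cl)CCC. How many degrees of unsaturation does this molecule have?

Atom tally by fragment:
  HOCH2 → C:1 H:3 O:1
  CH2 → C:1 H:2
  CH2 → C:1 H:2
  CH(Cl) → C:1 H:1 Cl:1
  CH2 → C:1 H:2
  CH2 → C:1 H:2
  CH3 → C:1 H:3
Element totals:
  C: 7
  H: 15
  Cl: 1
  O: 1
Molecular formula: C7H15ClO.
DoU = (2C + 2 + N − H − X) / 2 = (2·7 + 2 + 0 − 15 − 1) / 2 = 0.

0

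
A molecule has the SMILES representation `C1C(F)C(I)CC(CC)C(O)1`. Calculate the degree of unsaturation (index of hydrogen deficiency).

1

Atom tally by fragment:
  cyclohexane ring core → C:6 H:12
  (− 4 ring H displaced by substituents)
  + F → F:1
  + I → I:1
  + C2H5 → C:2 H:5
  + OH → O:1 H:1
Element totals:
  C: 8
  H: 14
  F: 1
  I: 1
  O: 1
Molecular formula: C8H14FIO.
DoU = (2C + 2 + N − H − X) / 2 = (2·8 + 2 + 0 − 14 − 2) / 2 = 1.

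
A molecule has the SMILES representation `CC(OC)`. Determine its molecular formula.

C3H8O

Atom tally by fragment:
  CH3 → C:1 H:3
  CH2OCH3 → C:2 H:5 O:1
Element totals:
  C: 3
  H: 8
  O: 1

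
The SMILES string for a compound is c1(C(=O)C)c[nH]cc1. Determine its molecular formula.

C6H7NO

Atom tally by fragment:
  pyrrole ring core → C:4 H:5 N:1
  (− 1 ring H displaced by substituents)
  + COCH3 → C:2 H:3 O:1
Element totals:
  C: 6
  H: 7
  N: 1
  O: 1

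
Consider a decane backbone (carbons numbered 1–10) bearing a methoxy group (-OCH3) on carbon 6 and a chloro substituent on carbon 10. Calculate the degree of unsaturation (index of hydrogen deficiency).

0

Atom tally by fragment:
  CH3 → C:1 H:3
  CH2 → C:1 H:2
  CH2 → C:1 H:2
  CH2 → C:1 H:2
  CH2 → C:1 H:2
  CH(OCH3) → C:2 H:4 O:1
  CH2 → C:1 H:2
  CH2 → C:1 H:2
  CH2 → C:1 H:2
  CH2Cl → C:1 H:2 Cl:1
Element totals:
  C: 11
  H: 23
  Cl: 1
  O: 1
Molecular formula: C11H23ClO.
DoU = (2C + 2 + N − H − X) / 2 = (2·11 + 2 + 0 − 23 − 1) / 2 = 0.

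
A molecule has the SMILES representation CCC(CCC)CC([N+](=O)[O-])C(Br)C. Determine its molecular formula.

Atom tally by fragment:
  CH3 → C:1 H:3
  CH2 → C:1 H:2
  CH(CH2CH2CH3) → C:4 H:8
  CH2 → C:1 H:2
  CH(NO2) → C:1 H:1 N:1 O:2
  CH(Br) → C:1 H:1 Br:1
  CH3 → C:1 H:3
Element totals:
  C: 10
  H: 20
  Br: 1
  N: 1
  O: 2

C10H20BrNO2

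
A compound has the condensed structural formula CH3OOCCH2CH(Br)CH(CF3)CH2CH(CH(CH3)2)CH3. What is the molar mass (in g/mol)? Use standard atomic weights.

333.19 g/mol

Element totals:
  C: 12
  H: 20
  Br: 1
  F: 3
  O: 2
Molecular formula: C12H20BrF3O2.
  M = 12(12.011) + 20(1.008) + 79.904 + 3(18.998) + 2(15.999)
    = 144.132 + 20.160 + 79.904 + 56.994 + 31.998 = 333.188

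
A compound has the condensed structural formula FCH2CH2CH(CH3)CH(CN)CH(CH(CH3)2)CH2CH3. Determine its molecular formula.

C12H22FN

Atom tally by fragment:
  FCH2 → C:1 H:2 F:1
  CH2 → C:1 H:2
  CH(CH3) → C:2 H:4
  CH(CN) → C:2 H:1 N:1
  CH(CH(CH3)2) → C:4 H:8
  CH2 → C:1 H:2
  CH3 → C:1 H:3
Element totals:
  C: 12
  H: 22
  F: 1
  N: 1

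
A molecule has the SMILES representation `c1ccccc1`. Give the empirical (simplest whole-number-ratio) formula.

CH

Atom tally by fragment:
  benzene ring core → C:6 H:6
Element totals:
  C: 6
  H: 6
Molecular formula: C6H6.
gcd of subscripts = 6; dividing each by 6:
  C: 6/6 = 1
  H: 6/6 = 1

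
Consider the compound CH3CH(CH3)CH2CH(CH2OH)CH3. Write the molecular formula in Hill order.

Atom tally by fragment:
  CH3 → C:1 H:3
  CH(CH3) → C:2 H:4
  CH2 → C:1 H:2
  CH(CH2OH) → C:2 H:4 O:1
  CH3 → C:1 H:3
Element totals:
  C: 7
  H: 16
  O: 1

C7H16O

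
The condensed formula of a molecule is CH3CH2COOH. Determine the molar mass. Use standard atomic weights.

74.08 g/mol

Atom tally by fragment:
  CH3 → C:1 H:3
  CH2COOH → C:2 H:3 O:2
Element totals:
  C: 3
  H: 6
  O: 2
Molecular formula: C3H6O2.
  M = 3(12.011) + 6(1.008) + 2(15.999)
    = 36.033 + 6.048 + 31.998 = 74.079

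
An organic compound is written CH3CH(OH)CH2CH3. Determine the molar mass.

74.12 g/mol

Atom tally by fragment:
  CH3 → C:1 H:3
  CH(OH) → C:1 H:2 O:1
  CH2 → C:1 H:2
  CH3 → C:1 H:3
Element totals:
  C: 4
  H: 10
  O: 1
Molecular formula: C4H10O.
  M = 4(12.011) + 10(1.008) + 15.999
    = 48.044 + 10.080 + 15.999 = 74.123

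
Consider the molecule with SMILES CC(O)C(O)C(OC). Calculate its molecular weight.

120.15 g/mol

Atom tally by fragment:
  CH3 → C:1 H:3
  CH(OH) → C:1 H:2 O:1
  CH(OH) → C:1 H:2 O:1
  CH2OCH3 → C:2 H:5 O:1
Element totals:
  C: 5
  H: 12
  O: 3
Molecular formula: C5H12O3.
  M = 5(12.011) + 12(1.008) + 3(15.999)
    = 60.055 + 12.096 + 47.997 = 120.148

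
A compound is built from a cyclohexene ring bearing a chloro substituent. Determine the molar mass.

Atom tally by fragment:
  cyclohexene ring core → C:6 H:10
  (− 1 ring H displaced by substituents)
  + Cl → Cl:1
Element totals:
  C: 6
  H: 9
  Cl: 1
Molecular formula: C6H9Cl.
  M = 6(12.011) + 9(1.008) + 35.45
    = 72.066 + 9.072 + 35.450 = 116.588

116.59 g/mol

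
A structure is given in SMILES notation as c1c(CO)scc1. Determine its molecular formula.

C5H6OS

Atom tally by fragment:
  thiophene ring core → C:4 H:4 S:1
  (− 1 ring H displaced by substituents)
  + CH2OH → C:1 H:3 O:1
Element totals:
  C: 5
  H: 6
  O: 1
  S: 1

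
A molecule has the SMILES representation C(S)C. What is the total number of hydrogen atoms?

Atom tally by fragment:
  HSCH2 → C:1 H:3 S:1
  CH3 → C:1 H:3
Element totals:
  C: 2
  H: 6
  S: 1

6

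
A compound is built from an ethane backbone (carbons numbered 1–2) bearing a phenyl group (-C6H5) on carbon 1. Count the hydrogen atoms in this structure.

10

Atom tally by fragment:
  C6H5CH2 → C:7 H:7
  CH3 → C:1 H:3
Element totals:
  C: 8
  H: 10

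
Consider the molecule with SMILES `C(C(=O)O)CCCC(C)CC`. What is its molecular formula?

Atom tally by fragment:
  HOOCCH2 → C:2 H:3 O:2
  CH2 → C:1 H:2
  CH2 → C:1 H:2
  CH2 → C:1 H:2
  CH(CH3) → C:2 H:4
  CH2 → C:1 H:2
  CH3 → C:1 H:3
Element totals:
  C: 9
  H: 18
  O: 2

C9H18O2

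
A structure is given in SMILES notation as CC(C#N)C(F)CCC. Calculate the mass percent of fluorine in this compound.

Atom tally by fragment:
  CH3 → C:1 H:3
  CH(CN) → C:2 H:1 N:1
  CH(F) → C:1 H:1 F:1
  CH2 → C:1 H:2
  CH2 → C:1 H:2
  CH3 → C:1 H:3
Element totals:
  C: 7
  H: 12
  F: 1
  N: 1
Molecular formula: C7H12FN.
Molar mass = 129.178 g/mol.
Mass from F: 1 × 18.998 = 18.998 g/mol.
%F = 18.998 / 129.178 × 100 = 14.71%.

14.71%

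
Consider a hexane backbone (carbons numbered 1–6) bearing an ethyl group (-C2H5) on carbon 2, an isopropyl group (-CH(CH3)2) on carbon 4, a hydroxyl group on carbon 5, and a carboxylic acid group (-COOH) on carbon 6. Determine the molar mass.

Atom tally by fragment:
  CH3 → C:1 H:3
  CH(C2H5) → C:3 H:6
  CH2 → C:1 H:2
  CH(CH(CH3)2) → C:4 H:8
  CH(OH) → C:1 H:2 O:1
  CH2COOH → C:2 H:3 O:2
Element totals:
  C: 12
  H: 24
  O: 3
Molecular formula: C12H24O3.
  M = 12(12.011) + 24(1.008) + 3(15.999)
    = 144.132 + 24.192 + 47.997 = 216.321

216.32 g/mol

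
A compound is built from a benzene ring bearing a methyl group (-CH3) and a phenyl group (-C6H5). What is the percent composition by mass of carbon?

Atom tally by fragment:
  benzene ring core → C:6 H:6
  (− 2 ring H displaced by substituents)
  + CH3 → C:1 H:3
  + C6H5 → C:6 H:5
Element totals:
  C: 13
  H: 12
Molecular formula: C13H12.
Molar mass = 168.239 g/mol.
Mass from C: 13 × 12.011 = 156.143 g/mol.
%C = 156.143 / 168.239 × 100 = 92.81%.

92.81%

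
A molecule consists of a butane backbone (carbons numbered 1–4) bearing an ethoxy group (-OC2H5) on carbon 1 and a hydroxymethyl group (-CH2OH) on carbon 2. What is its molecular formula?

Atom tally by fragment:
  C2H5OCH2 → C:3 H:7 O:1
  CH(CH2OH) → C:2 H:4 O:1
  CH2 → C:1 H:2
  CH3 → C:1 H:3
Element totals:
  C: 7
  H: 16
  O: 2

C7H16O2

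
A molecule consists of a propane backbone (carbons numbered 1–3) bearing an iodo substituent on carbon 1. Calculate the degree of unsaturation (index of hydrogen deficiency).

Atom tally by fragment:
  ICH2 → C:1 H:2 I:1
  CH2 → C:1 H:2
  CH3 → C:1 H:3
Element totals:
  C: 3
  H: 7
  I: 1
Molecular formula: C3H7I.
DoU = (2C + 2 + N − H − X) / 2 = (2·3 + 2 + 0 − 7 − 1) / 2 = 0.

0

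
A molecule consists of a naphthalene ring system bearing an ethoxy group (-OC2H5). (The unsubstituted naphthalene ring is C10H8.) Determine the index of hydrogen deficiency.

7

Atom tally by fragment:
  naphthalene ring system core → C:10 H:8
  (− 1 ring H displaced by substituents)
  + OC2H5 → C:2 H:5 O:1
Element totals:
  C: 12
  H: 12
  O: 1
Molecular formula: C12H12O.
DoU = (2C + 2 + N − H − X) / 2 = (2·12 + 2 + 0 − 12 − 0) / 2 = 7.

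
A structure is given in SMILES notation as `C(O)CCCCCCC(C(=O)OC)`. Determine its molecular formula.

C10H20O3

Atom tally by fragment:
  HOCH2 → C:1 H:3 O:1
  CH2 → C:1 H:2
  CH2 → C:1 H:2
  CH2 → C:1 H:2
  CH2 → C:1 H:2
  CH2 → C:1 H:2
  CH2 → C:1 H:2
  CH2COOCH3 → C:3 H:5 O:2
Element totals:
  C: 10
  H: 20
  O: 3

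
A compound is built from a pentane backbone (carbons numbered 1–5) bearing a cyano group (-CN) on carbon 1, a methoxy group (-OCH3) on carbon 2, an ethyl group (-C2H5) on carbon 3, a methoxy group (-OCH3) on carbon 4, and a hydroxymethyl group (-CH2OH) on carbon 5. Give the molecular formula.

C11H21NO3

Atom tally by fragment:
  NCCH2 → C:2 H:2 N:1
  CH(OCH3) → C:2 H:4 O:1
  CH(C2H5) → C:3 H:6
  CH(OCH3) → C:2 H:4 O:1
  CH2CH2OH → C:2 H:5 O:1
Element totals:
  C: 11
  H: 21
  N: 1
  O: 3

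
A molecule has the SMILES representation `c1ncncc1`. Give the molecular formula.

Atom tally by fragment:
  pyrimidine ring core → C:4 H:4 N:2
Element totals:
  C: 4
  H: 4
  N: 2

C4H4N2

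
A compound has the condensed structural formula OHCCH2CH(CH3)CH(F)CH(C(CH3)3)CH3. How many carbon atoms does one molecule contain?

Element totals:
  C: 11
  H: 21
  F: 1
  O: 1

11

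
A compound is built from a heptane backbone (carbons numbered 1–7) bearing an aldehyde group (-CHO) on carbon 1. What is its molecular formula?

C8H16O

Atom tally by fragment:
  OHCCH2 → C:2 H:3 O:1
  CH2 → C:1 H:2
  CH2 → C:1 H:2
  CH2 → C:1 H:2
  CH2 → C:1 H:2
  CH2 → C:1 H:2
  CH3 → C:1 H:3
Element totals:
  C: 8
  H: 16
  O: 1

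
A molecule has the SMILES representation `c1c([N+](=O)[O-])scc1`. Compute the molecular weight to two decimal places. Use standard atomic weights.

129.13 g/mol

Atom tally by fragment:
  thiophene ring core → C:4 H:4 S:1
  (− 1 ring H displaced by substituents)
  + NO2 → N:1 O:2
Element totals:
  C: 4
  H: 3
  N: 1
  O: 2
  S: 1
Molecular formula: C4H3NO2S.
  M = 4(12.011) + 3(1.008) + 14.007 + 2(15.999) + 32.06
    = 48.044 + 3.024 + 14.007 + 31.998 + 32.060 = 129.133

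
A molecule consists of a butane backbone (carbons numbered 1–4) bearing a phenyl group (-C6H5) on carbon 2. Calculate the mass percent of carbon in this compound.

89.49%

Atom tally by fragment:
  CH3 → C:1 H:3
  CH(C6H5) → C:7 H:6
  CH2 → C:1 H:2
  CH3 → C:1 H:3
Element totals:
  C: 10
  H: 14
Molecular formula: C10H14.
Molar mass = 134.222 g/mol.
Mass from C: 10 × 12.011 = 120.110 g/mol.
%C = 120.110 / 134.222 × 100 = 89.49%.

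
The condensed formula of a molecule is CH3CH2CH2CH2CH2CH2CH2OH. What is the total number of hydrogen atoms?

16

Element totals:
  C: 7
  H: 16
  O: 1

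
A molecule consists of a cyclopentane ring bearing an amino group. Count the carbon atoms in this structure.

Atom tally by fragment:
  cyclopentane ring core → C:5 H:10
  (− 1 ring H displaced by substituents)
  + NH2 → N:1 H:2
Element totals:
  C: 5
  H: 11
  N: 1

5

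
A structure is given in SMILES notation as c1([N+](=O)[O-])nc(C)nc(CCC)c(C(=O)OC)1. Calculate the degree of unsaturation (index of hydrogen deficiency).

6

Atom tally by fragment:
  pyrimidine ring core → C:4 H:4 N:2
  (− 4 ring H displaced by substituents)
  + NO2 → N:1 O:2
  + CH3 → C:1 H:3
  + CH2CH2CH3 → C:3 H:7
  + COOCH3 → C:2 H:3 O:2
Element totals:
  C: 10
  H: 13
  N: 3
  O: 4
Molecular formula: C10H13N3O4.
DoU = (2C + 2 + N − H − X) / 2 = (2·10 + 2 + 3 − 13 − 0) / 2 = 6.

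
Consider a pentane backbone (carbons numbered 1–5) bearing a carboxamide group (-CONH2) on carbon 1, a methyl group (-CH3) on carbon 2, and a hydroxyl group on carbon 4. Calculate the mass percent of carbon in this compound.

Atom tally by fragment:
  H2NOCCH2 → C:2 H:4 O:1 N:1
  CH(CH3) → C:2 H:4
  CH2 → C:1 H:2
  CH(OH) → C:1 H:2 O:1
  CH3 → C:1 H:3
Element totals:
  C: 7
  H: 15
  N: 1
  O: 2
Molecular formula: C7H15NO2.
Molar mass = 145.202 g/mol.
Mass from C: 7 × 12.011 = 84.077 g/mol.
%C = 84.077 / 145.202 × 100 = 57.90%.

57.90%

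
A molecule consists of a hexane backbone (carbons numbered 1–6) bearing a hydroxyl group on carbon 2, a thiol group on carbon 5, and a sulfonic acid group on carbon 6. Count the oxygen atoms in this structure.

Atom tally by fragment:
  CH3 → C:1 H:3
  CH(OH) → C:1 H:2 O:1
  CH2 → C:1 H:2
  CH2 → C:1 H:2
  CH(SH) → C:1 H:2 S:1
  CH2SO3H → C:1 H:3 S:1 O:3
Element totals:
  C: 6
  H: 14
  O: 4
  S: 2

4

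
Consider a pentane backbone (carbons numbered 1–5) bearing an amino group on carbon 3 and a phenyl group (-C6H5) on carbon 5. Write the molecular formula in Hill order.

C11H17N

Atom tally by fragment:
  CH3 → C:1 H:3
  CH2 → C:1 H:2
  CH(NH2) → C:1 H:3 N:1
  CH2 → C:1 H:2
  CH2C6H5 → C:7 H:7
Element totals:
  C: 11
  H: 17
  N: 1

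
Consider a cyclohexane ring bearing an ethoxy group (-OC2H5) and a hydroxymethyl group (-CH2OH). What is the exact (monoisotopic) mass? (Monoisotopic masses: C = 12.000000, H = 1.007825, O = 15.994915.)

Atom tally by fragment:
  cyclohexane ring core → C:6 H:12
  (− 2 ring H displaced by substituents)
  + OC2H5 → C:2 H:5 O:1
  + CH2OH → C:1 H:3 O:1
Element totals:
  C: 9
  H: 18
  O: 2
Molecular formula: C9H18O2.
  M = 9(12.0) + 18(1.007825) + 2(15.994915)
    = 108.000000 + 18.140850 + 31.989830 = 158.130680

158.1307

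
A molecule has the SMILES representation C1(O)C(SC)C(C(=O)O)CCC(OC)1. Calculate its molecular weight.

Atom tally by fragment:
  cyclohexane ring core → C:6 H:12
  (− 4 ring H displaced by substituents)
  + OH → O:1 H:1
  + SCH3 → C:1 H:3 S:1
  + COOH → C:1 H:1 O:2
  + OCH3 → C:1 H:3 O:1
Element totals:
  C: 9
  H: 16
  O: 4
  S: 1
Molecular formula: C9H16O4S.
  M = 9(12.011) + 16(1.008) + 4(15.999) + 32.06
    = 108.099 + 16.128 + 63.996 + 32.060 = 220.283

220.28 g/mol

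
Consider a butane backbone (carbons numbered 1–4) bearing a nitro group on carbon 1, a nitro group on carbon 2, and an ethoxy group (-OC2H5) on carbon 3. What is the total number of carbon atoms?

Atom tally by fragment:
  O2NCH2 → C:1 H:2 N:1 O:2
  CH(NO2) → C:1 H:1 N:1 O:2
  CH(OC2H5) → C:3 H:6 O:1
  CH3 → C:1 H:3
Element totals:
  C: 6
  H: 12
  N: 2
  O: 5

6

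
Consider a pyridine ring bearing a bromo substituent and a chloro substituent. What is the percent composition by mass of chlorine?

Atom tally by fragment:
  pyridine ring core → C:5 H:5 N:1
  (− 2 ring H displaced by substituents)
  + Br → Br:1
  + Cl → Cl:1
Element totals:
  C: 5
  H: 3
  Br: 1
  Cl: 1
  N: 1
Molecular formula: C5H3BrClN.
Molar mass = 192.440 g/mol.
Mass from Cl: 1 × 35.45 = 35.450 g/mol.
%Cl = 35.450 / 192.440 × 100 = 18.42%.

18.42%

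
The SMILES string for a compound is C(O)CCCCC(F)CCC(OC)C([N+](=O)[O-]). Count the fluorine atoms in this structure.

1

Atom tally by fragment:
  HOCH2 → C:1 H:3 O:1
  CH2 → C:1 H:2
  CH2 → C:1 H:2
  CH2 → C:1 H:2
  CH2 → C:1 H:2
  CH(F) → C:1 H:1 F:1
  CH2 → C:1 H:2
  CH2 → C:1 H:2
  CH(OCH3) → C:2 H:4 O:1
  CH2NO2 → C:1 H:2 N:1 O:2
Element totals:
  C: 11
  H: 22
  F: 1
  N: 1
  O: 4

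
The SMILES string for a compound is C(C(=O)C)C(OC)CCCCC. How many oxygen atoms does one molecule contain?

2

Atom tally by fragment:
  CH3COCH2 → C:3 H:5 O:1
  CH(OCH3) → C:2 H:4 O:1
  CH2 → C:1 H:2
  CH2 → C:1 H:2
  CH2 → C:1 H:2
  CH2 → C:1 H:2
  CH3 → C:1 H:3
Element totals:
  C: 10
  H: 20
  O: 2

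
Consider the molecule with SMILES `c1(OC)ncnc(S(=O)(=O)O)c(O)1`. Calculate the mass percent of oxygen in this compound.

38.80%

Atom tally by fragment:
  pyrimidine ring core → C:4 H:4 N:2
  (− 3 ring H displaced by substituents)
  + OCH3 → C:1 H:3 O:1
  + SO3H → S:1 O:3 H:1
  + OH → O:1 H:1
Element totals:
  C: 5
  H: 6
  N: 2
  O: 5
  S: 1
Molecular formula: C5H6N2O5S.
Molar mass = 206.172 g/mol.
Mass from O: 5 × 15.999 = 79.995 g/mol.
%O = 79.995 / 206.172 × 100 = 38.80%.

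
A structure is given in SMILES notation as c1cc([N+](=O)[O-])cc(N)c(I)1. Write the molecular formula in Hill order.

Atom tally by fragment:
  benzene ring core → C:6 H:6
  (− 3 ring H displaced by substituents)
  + NO2 → N:1 O:2
  + NH2 → N:1 H:2
  + I → I:1
Element totals:
  C: 6
  H: 5
  I: 1
  N: 2
  O: 2

C6H5IN2O2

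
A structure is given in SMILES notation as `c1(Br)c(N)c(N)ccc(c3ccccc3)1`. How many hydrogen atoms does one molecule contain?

11

Atom tally by fragment:
  benzene ring core → C:6 H:6
  (− 4 ring H displaced by substituents)
  + Br → Br:1
  + NH2 → N:1 H:2
  + NH2 → N:1 H:2
  + C6H5 → C:6 H:5
Element totals:
  C: 12
  H: 11
  Br: 1
  N: 2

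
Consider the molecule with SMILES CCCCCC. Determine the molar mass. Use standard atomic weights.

Atom tally by fragment:
  CH3 → C:1 H:3
  CH2 → C:1 H:2
  CH2 → C:1 H:2
  CH2 → C:1 H:2
  CH2 → C:1 H:2
  CH3 → C:1 H:3
Element totals:
  C: 6
  H: 14
Molecular formula: C6H14.
  M = 6(12.011) + 14(1.008)
    = 72.066 + 14.112 = 86.178

86.18 g/mol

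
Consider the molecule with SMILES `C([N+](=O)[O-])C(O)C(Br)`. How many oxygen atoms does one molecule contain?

3

Atom tally by fragment:
  O2NCH2 → C:1 H:2 N:1 O:2
  CH(OH) → C:1 H:2 O:1
  CH2Br → C:1 H:2 Br:1
Element totals:
  C: 3
  H: 6
  Br: 1
  N: 1
  O: 3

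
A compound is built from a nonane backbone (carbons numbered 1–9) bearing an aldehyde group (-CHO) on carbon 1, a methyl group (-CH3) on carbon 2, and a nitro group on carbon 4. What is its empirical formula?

C11H21NO3

Atom tally by fragment:
  OHCCH2 → C:2 H:3 O:1
  CH(CH3) → C:2 H:4
  CH2 → C:1 H:2
  CH(NO2) → C:1 H:1 N:1 O:2
  CH2 → C:1 H:2
  CH2 → C:1 H:2
  CH2 → C:1 H:2
  CH2 → C:1 H:2
  CH3 → C:1 H:3
Element totals:
  C: 11
  H: 21
  N: 1
  O: 3
Molecular formula: C11H21NO3.
gcd of subscripts (11, 21, 1, 3) = 1, so the empirical formula equals the molecular formula.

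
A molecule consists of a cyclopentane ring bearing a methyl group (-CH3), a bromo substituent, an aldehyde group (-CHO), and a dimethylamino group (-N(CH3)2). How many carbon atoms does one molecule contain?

Atom tally by fragment:
  cyclopentane ring core → C:5 H:10
  (− 4 ring H displaced by substituents)
  + CH3 → C:1 H:3
  + Br → Br:1
  + CHO → C:1 H:1 O:1
  + N(CH3)2 → N:1 C:2 H:6
Element totals:
  C: 9
  H: 16
  Br: 1
  N: 1
  O: 1

9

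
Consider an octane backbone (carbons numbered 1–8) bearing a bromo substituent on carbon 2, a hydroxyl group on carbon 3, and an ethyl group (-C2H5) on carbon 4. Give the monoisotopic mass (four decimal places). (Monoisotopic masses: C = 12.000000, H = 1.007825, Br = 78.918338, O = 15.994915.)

236.0776

Atom tally by fragment:
  CH3 → C:1 H:3
  CH(Br) → C:1 H:1 Br:1
  CH(OH) → C:1 H:2 O:1
  CH(C2H5) → C:3 H:6
  CH2 → C:1 H:2
  CH2 → C:1 H:2
  CH2 → C:1 H:2
  CH3 → C:1 H:3
Element totals:
  C: 10
  H: 21
  Br: 1
  O: 1
Molecular formula: C10H21BrO.
  M = 10(12.0) + 21(1.007825) + 78.918338 + 15.994915
    = 120.000000 + 21.164325 + 78.918338 + 15.994915 = 236.077578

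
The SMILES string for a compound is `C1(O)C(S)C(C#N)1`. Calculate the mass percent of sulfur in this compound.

Atom tally by fragment:
  cyclopropane ring core → C:3 H:6
  (− 3 ring H displaced by substituents)
  + OH → O:1 H:1
  + SH → S:1 H:1
  + CN → C:1 N:1
Element totals:
  C: 4
  H: 5
  N: 1
  O: 1
  S: 1
Molecular formula: C4H5NOS.
Molar mass = 115.150 g/mol.
Mass from S: 1 × 32.06 = 32.060 g/mol.
%S = 32.060 / 115.150 × 100 = 27.84%.

27.84%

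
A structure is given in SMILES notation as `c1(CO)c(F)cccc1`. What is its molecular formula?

Atom tally by fragment:
  benzene ring core → C:6 H:6
  (− 2 ring H displaced by substituents)
  + CH2OH → C:1 H:3 O:1
  + F → F:1
Element totals:
  C: 7
  H: 7
  F: 1
  O: 1

C7H7FO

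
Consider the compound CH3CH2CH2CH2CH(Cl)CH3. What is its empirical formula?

C6H13Cl

Atom tally by fragment:
  CH3 → C:1 H:3
  CH2 → C:1 H:2
  CH2 → C:1 H:2
  CH2 → C:1 H:2
  CH(Cl) → C:1 H:1 Cl:1
  CH3 → C:1 H:3
Element totals:
  C: 6
  H: 13
  Cl: 1
Molecular formula: C6H13Cl.
gcd of subscripts (6, 1, 13) = 1, so the empirical formula equals the molecular formula.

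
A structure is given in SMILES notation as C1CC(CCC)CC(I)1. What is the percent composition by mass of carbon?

40.35%

Atom tally by fragment:
  cyclopentane ring core → C:5 H:10
  (− 2 ring H displaced by substituents)
  + CH2CH2CH3 → C:3 H:7
  + I → I:1
Element totals:
  C: 8
  H: 15
  I: 1
Molecular formula: C8H15I.
Molar mass = 238.112 g/mol.
Mass from C: 8 × 12.011 = 96.088 g/mol.
%C = 96.088 / 238.112 × 100 = 40.35%.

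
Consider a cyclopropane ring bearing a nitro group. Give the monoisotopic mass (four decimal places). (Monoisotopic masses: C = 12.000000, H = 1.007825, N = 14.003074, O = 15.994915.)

Atom tally by fragment:
  cyclopropane ring core → C:3 H:6
  (− 1 ring H displaced by substituents)
  + NO2 → N:1 O:2
Element totals:
  C: 3
  H: 5
  N: 1
  O: 2
Molecular formula: C3H5NO2.
  M = 3(12.0) + 5(1.007825) + 14.003074 + 2(15.994915)
    = 36.000000 + 5.039125 + 14.003074 + 31.989830 = 87.032029

87.0320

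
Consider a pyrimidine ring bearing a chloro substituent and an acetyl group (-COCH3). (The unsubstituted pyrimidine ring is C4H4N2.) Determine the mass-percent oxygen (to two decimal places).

Atom tally by fragment:
  pyrimidine ring core → C:4 H:4 N:2
  (− 2 ring H displaced by substituents)
  + Cl → Cl:1
  + COCH3 → C:2 H:3 O:1
Element totals:
  C: 6
  H: 5
  Cl: 1
  N: 2
  O: 1
Molecular formula: C6H5ClN2O.
Molar mass = 156.569 g/mol.
Mass from O: 1 × 15.999 = 15.999 g/mol.
%O = 15.999 / 156.569 × 100 = 10.22%.

10.22%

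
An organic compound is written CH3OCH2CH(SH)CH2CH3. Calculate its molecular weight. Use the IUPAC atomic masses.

Element totals:
  C: 5
  H: 12
  O: 1
  S: 1
Molecular formula: C5H12OS.
  M = 5(12.011) + 12(1.008) + 15.999 + 32.06
    = 60.055 + 12.096 + 15.999 + 32.060 = 120.210

120.21 g/mol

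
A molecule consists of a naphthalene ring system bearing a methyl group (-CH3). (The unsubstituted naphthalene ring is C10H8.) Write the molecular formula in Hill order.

Atom tally by fragment:
  naphthalene ring system core → C:10 H:8
  (− 1 ring H displaced by substituents)
  + CH3 → C:1 H:3
Element totals:
  C: 11
  H: 10

C11H10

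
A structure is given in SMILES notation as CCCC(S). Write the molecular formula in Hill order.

Atom tally by fragment:
  CH3 → C:1 H:3
  CH2 → C:1 H:2
  CH2 → C:1 H:2
  CH2SH → C:1 H:3 S:1
Element totals:
  C: 4
  H: 10
  S: 1

C4H10S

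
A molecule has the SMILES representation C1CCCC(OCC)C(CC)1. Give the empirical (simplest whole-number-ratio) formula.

Atom tally by fragment:
  cyclohexane ring core → C:6 H:12
  (− 2 ring H displaced by substituents)
  + OC2H5 → C:2 H:5 O:1
  + C2H5 → C:2 H:5
Element totals:
  C: 10
  H: 20
  O: 1
Molecular formula: C10H20O.
gcd of subscripts (10, 20, 1) = 1, so the empirical formula equals the molecular formula.

C10H20O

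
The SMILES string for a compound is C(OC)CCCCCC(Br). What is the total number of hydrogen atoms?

17

Atom tally by fragment:
  CH3OCH2 → C:2 H:5 O:1
  CH2 → C:1 H:2
  CH2 → C:1 H:2
  CH2 → C:1 H:2
  CH2 → C:1 H:2
  CH2 → C:1 H:2
  CH2Br → C:1 H:2 Br:1
Element totals:
  C: 8
  H: 17
  Br: 1
  O: 1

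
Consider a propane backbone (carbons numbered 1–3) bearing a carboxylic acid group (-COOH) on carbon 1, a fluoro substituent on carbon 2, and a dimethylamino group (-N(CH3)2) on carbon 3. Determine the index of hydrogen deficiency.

1

Atom tally by fragment:
  HOOCCH2 → C:2 H:3 O:2
  CH(F) → C:1 H:1 F:1
  CH2N(CH3)2 → C:3 H:8 N:1
Element totals:
  C: 6
  H: 12
  F: 1
  N: 1
  O: 2
Molecular formula: C6H12FNO2.
DoU = (2C + 2 + N − H − X) / 2 = (2·6 + 2 + 1 − 12 − 1) / 2 = 1.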